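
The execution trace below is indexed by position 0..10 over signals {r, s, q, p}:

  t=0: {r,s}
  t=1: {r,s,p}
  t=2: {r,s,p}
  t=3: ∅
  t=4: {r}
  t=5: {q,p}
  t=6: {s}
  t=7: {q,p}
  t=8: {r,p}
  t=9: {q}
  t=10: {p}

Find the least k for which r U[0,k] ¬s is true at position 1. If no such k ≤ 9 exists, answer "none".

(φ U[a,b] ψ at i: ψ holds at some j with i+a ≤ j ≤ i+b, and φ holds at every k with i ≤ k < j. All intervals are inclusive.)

Need earliest j ≥ 1 with ¬s, and r at every k in [1,j-1].
  j=1: rhs fails.
  j=2: rhs fails.
  j=3: rhs holds; lhs holds on [1,2]. k = 2.

2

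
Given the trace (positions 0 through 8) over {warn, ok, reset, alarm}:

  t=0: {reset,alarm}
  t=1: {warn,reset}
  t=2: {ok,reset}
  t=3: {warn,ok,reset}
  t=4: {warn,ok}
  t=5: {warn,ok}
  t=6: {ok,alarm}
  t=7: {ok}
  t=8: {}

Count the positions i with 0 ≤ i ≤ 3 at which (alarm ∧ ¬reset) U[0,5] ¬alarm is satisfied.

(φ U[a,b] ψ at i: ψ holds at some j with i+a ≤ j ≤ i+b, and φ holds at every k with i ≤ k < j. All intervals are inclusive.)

3

Evaluate at each i in [0,3]:
  i=0: ✗ (lhs fails at k=0 before rhs at j=1)
  i=1: ✓ (rhs at j=1)
  i=2: ✓ (rhs at j=2)
  i=3: ✓ (rhs at j=3)
Positions where it holds: {1, 2, 3} → 3.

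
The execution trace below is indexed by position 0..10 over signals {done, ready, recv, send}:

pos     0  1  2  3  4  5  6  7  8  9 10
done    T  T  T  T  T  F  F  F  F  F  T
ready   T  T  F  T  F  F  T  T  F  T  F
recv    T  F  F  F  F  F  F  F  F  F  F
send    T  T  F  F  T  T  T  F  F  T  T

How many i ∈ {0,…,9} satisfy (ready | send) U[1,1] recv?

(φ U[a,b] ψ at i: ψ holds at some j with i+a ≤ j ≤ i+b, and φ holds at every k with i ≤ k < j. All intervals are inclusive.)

0

Evaluate at each i in [0,9]:
  i=0: ✗ (no rhs in [1,1])
  i=1: ✗ (no rhs in [2,2])
  i=2: ✗ (no rhs in [3,3])
  i=3: ✗ (no rhs in [4,4])
  i=4: ✗ (no rhs in [5,5])
  i=5: ✗ (no rhs in [6,6])
  i=6: ✗ (no rhs in [7,7])
  i=7: ✗ (no rhs in [8,8])
  i=8: ✗ (no rhs in [9,9])
  i=9: ✗ (no rhs in [10,10])
Positions where it holds: {} → 0.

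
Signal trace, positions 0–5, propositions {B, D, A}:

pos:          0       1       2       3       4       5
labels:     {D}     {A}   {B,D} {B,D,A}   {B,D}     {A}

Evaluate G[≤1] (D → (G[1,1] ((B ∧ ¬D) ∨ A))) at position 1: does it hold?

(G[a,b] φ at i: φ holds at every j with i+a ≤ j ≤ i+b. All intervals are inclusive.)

True

Check (D → (G[1,1] ((B ∧ ¬D) ∨ A))) at every j in [1,2]:
  j=1: antecedent false → ✓
  j=2: antecedent true; consequent holds on [3,3] → ✓
All positions satisfy it → formula holds.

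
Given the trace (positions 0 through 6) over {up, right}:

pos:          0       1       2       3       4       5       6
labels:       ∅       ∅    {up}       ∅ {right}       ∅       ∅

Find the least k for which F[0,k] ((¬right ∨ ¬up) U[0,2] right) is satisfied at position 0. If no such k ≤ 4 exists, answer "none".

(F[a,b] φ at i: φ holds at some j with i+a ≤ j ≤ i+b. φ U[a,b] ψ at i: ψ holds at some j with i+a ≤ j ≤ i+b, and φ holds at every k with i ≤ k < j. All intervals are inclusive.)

Scan j = 0,1,… for ((¬right ∨ ¬up) U[0,2] right):
  j=0: fails
  j=1: fails
  j=2: holds
First hit at j=2, so smallest k = 2-0 = 2.

2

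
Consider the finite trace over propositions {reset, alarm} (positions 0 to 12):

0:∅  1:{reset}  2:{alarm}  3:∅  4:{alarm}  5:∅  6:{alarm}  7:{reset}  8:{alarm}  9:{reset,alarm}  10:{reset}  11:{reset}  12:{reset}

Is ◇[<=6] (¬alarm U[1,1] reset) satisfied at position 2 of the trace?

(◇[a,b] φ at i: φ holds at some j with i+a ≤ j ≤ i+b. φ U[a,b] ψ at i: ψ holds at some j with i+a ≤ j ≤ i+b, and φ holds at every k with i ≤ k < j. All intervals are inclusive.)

False

Check (¬alarm U[1,1] reset) at each j in [2,8]:
  j=2: fails
  j=3: fails
  j=4: fails
  j=5: fails
  j=6: fails
  j=7: fails
  j=8: fails
No position in the window satisfies it → formula fails.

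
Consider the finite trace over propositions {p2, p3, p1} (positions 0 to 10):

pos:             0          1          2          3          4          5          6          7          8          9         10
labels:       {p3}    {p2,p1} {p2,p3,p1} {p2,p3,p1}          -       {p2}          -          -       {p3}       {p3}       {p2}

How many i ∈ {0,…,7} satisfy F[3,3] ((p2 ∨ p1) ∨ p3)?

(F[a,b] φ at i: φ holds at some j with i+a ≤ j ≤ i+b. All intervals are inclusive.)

Evaluate at each i in [0,7]:
  i=0: ✓ (witness j=3)
  i=1: ✗ (none in [4,4])
  i=2: ✓ (witness j=5)
  i=3: ✗ (none in [6,6])
  i=4: ✗ (none in [7,7])
  i=5: ✓ (witness j=8)
  i=6: ✓ (witness j=9)
  i=7: ✓ (witness j=10)
Positions where it holds: {0, 2, 5, 6, 7} → 5.

5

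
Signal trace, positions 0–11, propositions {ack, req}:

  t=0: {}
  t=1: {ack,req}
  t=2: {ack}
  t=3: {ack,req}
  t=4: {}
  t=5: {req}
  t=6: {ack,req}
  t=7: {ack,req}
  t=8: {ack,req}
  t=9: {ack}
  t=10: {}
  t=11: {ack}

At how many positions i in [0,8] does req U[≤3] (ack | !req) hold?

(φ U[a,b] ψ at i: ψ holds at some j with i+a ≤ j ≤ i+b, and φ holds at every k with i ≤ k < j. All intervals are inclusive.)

9

Evaluate at each i in [0,8]:
  i=0: ✓ (rhs at j=0)
  i=1: ✓ (rhs at j=1)
  i=2: ✓ (rhs at j=2)
  i=3: ✓ (rhs at j=3)
  i=4: ✓ (rhs at j=4)
  i=5: ✓ (rhs at j=6; lhs holds on [5,5])
  i=6: ✓ (rhs at j=6)
  i=7: ✓ (rhs at j=7)
  i=8: ✓ (rhs at j=8)
Positions where it holds: {0, 1, 2, 3, 4, 5, 6, 7, 8} → 9.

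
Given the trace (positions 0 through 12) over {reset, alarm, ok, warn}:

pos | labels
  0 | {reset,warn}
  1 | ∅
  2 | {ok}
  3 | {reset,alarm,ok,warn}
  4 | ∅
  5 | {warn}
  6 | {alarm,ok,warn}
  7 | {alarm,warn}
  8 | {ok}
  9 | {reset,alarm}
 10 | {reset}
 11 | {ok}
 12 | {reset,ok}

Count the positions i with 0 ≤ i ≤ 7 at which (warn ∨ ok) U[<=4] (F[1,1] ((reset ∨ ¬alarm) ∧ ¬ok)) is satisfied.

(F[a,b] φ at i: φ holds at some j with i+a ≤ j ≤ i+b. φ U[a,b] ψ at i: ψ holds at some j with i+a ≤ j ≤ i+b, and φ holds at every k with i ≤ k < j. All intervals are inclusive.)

7

Evaluate at each i in [0,7]:
  i=0: ✓ (rhs at j=0)
  i=1: ✗ (lhs fails at k=1 before rhs at j=3)
  i=2: ✓ (rhs at j=3; lhs holds on [2,2])
  i=3: ✓ (rhs at j=3)
  i=4: ✓ (rhs at j=4)
  i=5: ✓ (rhs at j=8; lhs holds on [5,7])
  i=6: ✓ (rhs at j=8; lhs holds on [6,7])
  i=7: ✓ (rhs at j=8; lhs holds on [7,7])
Positions where it holds: {0, 2, 3, 4, 5, 6, 7} → 7.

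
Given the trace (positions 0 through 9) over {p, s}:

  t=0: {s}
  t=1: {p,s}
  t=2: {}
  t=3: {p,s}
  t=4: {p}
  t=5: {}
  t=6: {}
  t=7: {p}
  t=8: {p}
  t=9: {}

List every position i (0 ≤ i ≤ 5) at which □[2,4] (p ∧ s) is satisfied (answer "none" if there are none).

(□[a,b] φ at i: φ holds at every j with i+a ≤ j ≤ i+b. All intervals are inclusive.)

none

Evaluate at each i in [0,5]:
  i=0: ✗ (fails at j=2)
  i=1: ✗ (fails at j=4)
  i=2: ✗ (fails at j=4)
  i=3: ✗ (fails at j=5)
  i=4: ✗ (fails at j=6)
  i=5: ✗ (fails at j=7)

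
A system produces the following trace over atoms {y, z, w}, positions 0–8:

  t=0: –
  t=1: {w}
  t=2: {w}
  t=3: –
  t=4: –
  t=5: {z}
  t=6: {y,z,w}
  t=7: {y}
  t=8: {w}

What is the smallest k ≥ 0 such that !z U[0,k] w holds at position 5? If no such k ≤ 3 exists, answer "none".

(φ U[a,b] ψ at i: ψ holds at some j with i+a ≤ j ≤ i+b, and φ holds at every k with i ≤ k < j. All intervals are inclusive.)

none

Need earliest j ≥ 5 with w, and !z at every k in [5,j-1].
  j=5: rhs fails.
  j=6: rhs holds but lhs fails at k=5.
  j=7: rhs fails.
  j=8: rhs holds but lhs fails at k=5.
No witness within the range → none.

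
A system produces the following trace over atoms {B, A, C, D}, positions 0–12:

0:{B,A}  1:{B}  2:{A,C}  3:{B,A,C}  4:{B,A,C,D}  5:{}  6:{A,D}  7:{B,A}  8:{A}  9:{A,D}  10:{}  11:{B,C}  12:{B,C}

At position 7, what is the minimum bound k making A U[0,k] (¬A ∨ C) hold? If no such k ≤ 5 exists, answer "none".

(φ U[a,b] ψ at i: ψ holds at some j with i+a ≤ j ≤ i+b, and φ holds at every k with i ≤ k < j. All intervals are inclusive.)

3

Need earliest j ≥ 7 with (¬A ∨ C), and A at every k in [7,j-1].
  j=7: rhs fails.
  j=8: rhs fails.
  j=9: rhs fails.
  j=10: rhs holds; lhs holds on [7,9]. k = 3.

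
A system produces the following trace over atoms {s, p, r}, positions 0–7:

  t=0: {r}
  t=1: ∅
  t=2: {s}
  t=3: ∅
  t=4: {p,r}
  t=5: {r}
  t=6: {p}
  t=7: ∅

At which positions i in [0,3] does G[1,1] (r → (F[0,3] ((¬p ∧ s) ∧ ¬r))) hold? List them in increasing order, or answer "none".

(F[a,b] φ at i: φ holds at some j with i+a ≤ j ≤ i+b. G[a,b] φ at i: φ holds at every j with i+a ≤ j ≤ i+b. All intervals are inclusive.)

0, 1, 2

Evaluate at each i in [0,3]:
  i=0: ✓ (all of [1,1])
  i=1: ✓ (all of [2,2])
  i=2: ✓ (all of [3,3])
  i=3: ✗ (fails at j=4)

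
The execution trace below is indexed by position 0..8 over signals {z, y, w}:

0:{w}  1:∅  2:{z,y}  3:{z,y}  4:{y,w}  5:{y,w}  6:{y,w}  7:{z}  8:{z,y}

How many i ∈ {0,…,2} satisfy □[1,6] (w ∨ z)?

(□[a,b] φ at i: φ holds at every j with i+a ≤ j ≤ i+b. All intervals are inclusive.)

2

Evaluate at each i in [0,2]:
  i=0: ✗ (fails at j=1)
  i=1: ✓ (all of [2,7])
  i=2: ✓ (all of [3,8])
Positions where it holds: {1, 2} → 2.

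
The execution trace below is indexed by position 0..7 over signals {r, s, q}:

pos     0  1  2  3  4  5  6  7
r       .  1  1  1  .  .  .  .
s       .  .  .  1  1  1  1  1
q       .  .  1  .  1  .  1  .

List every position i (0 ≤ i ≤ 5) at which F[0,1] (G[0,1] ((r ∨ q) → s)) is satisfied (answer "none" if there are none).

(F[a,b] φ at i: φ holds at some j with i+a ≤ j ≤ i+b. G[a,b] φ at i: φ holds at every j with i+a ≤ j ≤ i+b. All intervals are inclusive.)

2, 3, 4, 5

Evaluate at each i in [0,5]:
  i=0: ✗ (none in [0,1])
  i=1: ✗ (none in [1,2])
  i=2: ✓ (witness j=3)
  i=3: ✓ (witness j=3)
  i=4: ✓ (witness j=4)
  i=5: ✓ (witness j=5)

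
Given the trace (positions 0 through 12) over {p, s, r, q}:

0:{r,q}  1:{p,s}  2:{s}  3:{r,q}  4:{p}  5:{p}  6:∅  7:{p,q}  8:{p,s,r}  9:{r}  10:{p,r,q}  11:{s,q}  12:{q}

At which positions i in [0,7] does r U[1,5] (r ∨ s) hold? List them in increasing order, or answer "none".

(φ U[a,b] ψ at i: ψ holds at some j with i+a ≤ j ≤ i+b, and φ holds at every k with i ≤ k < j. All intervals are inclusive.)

Evaluate at each i in [0,7]:
  i=0: ✓ (rhs at j=1; lhs holds on [0,0])
  i=1: ✗ (lhs fails at k=1 before rhs at j=2)
  i=2: ✗ (lhs fails at k=2 before rhs at j=3)
  i=3: ✗ (lhs fails at k=4 before rhs at j=8)
  i=4: ✗ (lhs fails at k=4 before rhs at j=8)
  i=5: ✗ (lhs fails at k=5 before rhs at j=8)
  i=6: ✗ (lhs fails at k=6 before rhs at j=8)
  i=7: ✗ (lhs fails at k=7 before rhs at j=8)

0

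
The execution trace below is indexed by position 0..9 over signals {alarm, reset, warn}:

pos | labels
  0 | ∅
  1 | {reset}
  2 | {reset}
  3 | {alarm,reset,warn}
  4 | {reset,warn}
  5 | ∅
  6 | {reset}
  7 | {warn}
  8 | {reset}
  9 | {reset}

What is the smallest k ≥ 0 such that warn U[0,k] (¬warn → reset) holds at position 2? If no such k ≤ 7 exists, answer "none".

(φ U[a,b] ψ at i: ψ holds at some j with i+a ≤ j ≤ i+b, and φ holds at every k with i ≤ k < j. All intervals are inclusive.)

0

Need earliest j ≥ 2 with (¬warn → reset), and warn at every k in [2,j-1].
  j=2: rhs holds (empty prefix). k = 0.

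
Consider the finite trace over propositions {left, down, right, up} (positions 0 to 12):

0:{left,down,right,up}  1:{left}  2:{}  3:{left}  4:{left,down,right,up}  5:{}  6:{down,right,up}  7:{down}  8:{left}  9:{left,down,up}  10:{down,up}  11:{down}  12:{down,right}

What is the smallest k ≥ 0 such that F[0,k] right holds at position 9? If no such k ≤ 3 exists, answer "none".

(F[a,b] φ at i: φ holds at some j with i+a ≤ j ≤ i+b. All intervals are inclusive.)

3

Scan j = 9,10,… for right:
  j=9: fails
  j=10: fails
  j=11: fails
  j=12: holds
First hit at j=12, so smallest k = 12-9 = 3.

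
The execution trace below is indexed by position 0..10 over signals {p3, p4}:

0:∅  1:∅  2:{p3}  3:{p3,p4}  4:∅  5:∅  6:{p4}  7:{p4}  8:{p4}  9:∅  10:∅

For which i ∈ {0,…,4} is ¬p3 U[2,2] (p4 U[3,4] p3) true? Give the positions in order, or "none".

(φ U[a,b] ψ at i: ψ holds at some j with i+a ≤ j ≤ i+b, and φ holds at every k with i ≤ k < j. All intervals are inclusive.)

none

Evaluate at each i in [0,4]:
  i=0: ✗ (no rhs in [2,2])
  i=1: ✗ (no rhs in [3,3])
  i=2: ✗ (no rhs in [4,4])
  i=3: ✗ (no rhs in [5,5])
  i=4: ✗ (no rhs in [6,6])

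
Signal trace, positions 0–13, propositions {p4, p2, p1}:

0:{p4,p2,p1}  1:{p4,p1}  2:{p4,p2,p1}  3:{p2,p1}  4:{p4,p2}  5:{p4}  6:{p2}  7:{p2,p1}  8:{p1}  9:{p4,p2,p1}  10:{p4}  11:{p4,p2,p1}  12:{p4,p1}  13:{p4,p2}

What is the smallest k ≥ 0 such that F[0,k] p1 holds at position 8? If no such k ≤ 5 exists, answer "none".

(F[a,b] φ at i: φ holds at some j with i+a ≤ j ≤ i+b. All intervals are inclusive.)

Scan j = 8,9,… for p1:
  j=8: holds
First hit at j=8, so smallest k = 8-8 = 0.

0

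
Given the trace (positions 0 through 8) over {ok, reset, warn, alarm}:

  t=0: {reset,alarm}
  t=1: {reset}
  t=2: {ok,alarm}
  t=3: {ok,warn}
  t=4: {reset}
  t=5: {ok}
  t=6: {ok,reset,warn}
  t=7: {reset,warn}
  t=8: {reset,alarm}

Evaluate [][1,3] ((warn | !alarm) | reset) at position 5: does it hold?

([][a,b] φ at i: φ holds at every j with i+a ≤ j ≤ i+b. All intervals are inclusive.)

Check ((warn | !alarm) | reset) at every j in [6,8]:
  j=6: true
  j=7: true
  j=8: true
All positions satisfy it → formula holds.

Holds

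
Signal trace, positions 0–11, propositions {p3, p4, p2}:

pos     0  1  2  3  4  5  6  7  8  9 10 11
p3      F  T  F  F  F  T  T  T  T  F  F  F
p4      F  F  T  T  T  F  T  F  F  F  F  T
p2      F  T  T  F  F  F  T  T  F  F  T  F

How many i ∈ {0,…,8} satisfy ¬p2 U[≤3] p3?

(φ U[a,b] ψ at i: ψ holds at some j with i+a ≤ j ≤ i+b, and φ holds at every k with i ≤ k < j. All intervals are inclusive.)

8

Evaluate at each i in [0,8]:
  i=0: ✓ (rhs at j=1; lhs holds on [0,0])
  i=1: ✓ (rhs at j=1)
  i=2: ✗ (lhs fails at k=2 before rhs at j=5)
  i=3: ✓ (rhs at j=5; lhs holds on [3,4])
  i=4: ✓ (rhs at j=5; lhs holds on [4,4])
  i=5: ✓ (rhs at j=5)
  i=6: ✓ (rhs at j=6)
  i=7: ✓ (rhs at j=7)
  i=8: ✓ (rhs at j=8)
Positions where it holds: {0, 1, 3, 4, 5, 6, 7, 8} → 8.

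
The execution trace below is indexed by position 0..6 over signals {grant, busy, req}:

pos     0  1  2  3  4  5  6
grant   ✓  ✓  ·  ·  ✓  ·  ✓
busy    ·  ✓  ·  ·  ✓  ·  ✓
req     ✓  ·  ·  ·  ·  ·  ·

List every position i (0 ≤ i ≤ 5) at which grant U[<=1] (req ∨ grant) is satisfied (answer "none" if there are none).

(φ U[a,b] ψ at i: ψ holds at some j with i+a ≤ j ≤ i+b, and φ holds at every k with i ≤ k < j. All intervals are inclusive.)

Evaluate at each i in [0,5]:
  i=0: ✓ (rhs at j=0)
  i=1: ✓ (rhs at j=1)
  i=2: ✗ (no rhs in [2,3])
  i=3: ✗ (lhs fails at k=3 before rhs at j=4)
  i=4: ✓ (rhs at j=4)
  i=5: ✗ (lhs fails at k=5 before rhs at j=6)

0, 1, 4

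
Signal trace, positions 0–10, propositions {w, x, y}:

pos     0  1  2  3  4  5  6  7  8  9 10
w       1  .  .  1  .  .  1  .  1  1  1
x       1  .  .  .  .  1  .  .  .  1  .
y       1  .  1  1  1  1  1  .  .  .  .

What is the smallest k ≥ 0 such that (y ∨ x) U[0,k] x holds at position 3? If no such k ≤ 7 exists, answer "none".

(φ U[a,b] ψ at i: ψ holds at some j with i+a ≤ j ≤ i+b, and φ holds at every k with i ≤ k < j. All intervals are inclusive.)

2

Need earliest j ≥ 3 with x, and (y ∨ x) at every k in [3,j-1].
  j=3: rhs fails.
  j=4: rhs fails.
  j=5: rhs holds; lhs holds on [3,4]. k = 2.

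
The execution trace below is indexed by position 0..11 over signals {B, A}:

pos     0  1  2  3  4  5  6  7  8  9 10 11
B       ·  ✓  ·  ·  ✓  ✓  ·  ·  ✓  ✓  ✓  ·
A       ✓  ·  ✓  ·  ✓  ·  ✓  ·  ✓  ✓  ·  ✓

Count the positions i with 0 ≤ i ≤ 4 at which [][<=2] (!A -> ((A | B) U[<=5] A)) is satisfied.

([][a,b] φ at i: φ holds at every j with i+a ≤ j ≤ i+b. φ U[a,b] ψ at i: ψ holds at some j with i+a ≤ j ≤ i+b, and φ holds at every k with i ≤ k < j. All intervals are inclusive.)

Evaluate at each i in [0,4]:
  i=0: ✓ (all of [0,2])
  i=1: ✗ (fails at j=3)
  i=2: ✗ (fails at j=3)
  i=3: ✗ (fails at j=3)
  i=4: ✓ (all of [4,6])
Positions where it holds: {0, 4} → 2.

2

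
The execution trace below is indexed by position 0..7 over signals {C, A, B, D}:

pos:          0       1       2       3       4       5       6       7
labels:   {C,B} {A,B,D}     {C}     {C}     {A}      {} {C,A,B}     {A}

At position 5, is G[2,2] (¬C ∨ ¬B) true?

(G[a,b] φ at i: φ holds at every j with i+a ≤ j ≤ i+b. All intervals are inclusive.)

Check (¬C ∨ ¬B) at every j in [7,7]:
  j=7: true
All positions satisfy it → formula holds.

Yes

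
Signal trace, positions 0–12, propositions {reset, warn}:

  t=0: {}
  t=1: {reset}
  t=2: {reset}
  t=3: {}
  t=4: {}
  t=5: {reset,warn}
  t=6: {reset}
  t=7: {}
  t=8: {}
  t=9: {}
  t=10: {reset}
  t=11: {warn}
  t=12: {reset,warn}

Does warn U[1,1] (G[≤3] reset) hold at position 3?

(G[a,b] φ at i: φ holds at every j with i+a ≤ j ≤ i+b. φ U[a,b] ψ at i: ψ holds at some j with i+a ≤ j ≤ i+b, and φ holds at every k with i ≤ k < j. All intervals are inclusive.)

Need some j in [4,4] with G[≤3] reset, and warn at every k in [3,j-1].
  j=4: G[≤3] reset — fails at 4.
No j in the window works → until fails.

False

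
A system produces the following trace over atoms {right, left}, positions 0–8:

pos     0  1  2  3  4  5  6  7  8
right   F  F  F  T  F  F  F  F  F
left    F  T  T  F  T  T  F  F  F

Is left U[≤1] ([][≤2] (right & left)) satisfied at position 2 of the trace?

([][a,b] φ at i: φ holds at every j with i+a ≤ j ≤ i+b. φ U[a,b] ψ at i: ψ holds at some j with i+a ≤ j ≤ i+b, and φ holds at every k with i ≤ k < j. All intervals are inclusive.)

Need some j in [2,3] with [][≤2] (right & left), and left at every k in [2,j-1].
  j=2: [][≤2] (right & left) — fails at 2.
  j=3: [][≤2] (right & left) — fails at 3.
No j in the window works → until fails.

Does not hold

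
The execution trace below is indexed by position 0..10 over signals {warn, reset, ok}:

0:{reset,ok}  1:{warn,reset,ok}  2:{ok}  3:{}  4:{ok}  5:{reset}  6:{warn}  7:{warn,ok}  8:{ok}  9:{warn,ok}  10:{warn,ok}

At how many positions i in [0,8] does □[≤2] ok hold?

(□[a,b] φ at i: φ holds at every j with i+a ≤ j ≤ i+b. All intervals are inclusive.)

Evaluate at each i in [0,8]:
  i=0: ✓ (all of [0,2])
  i=1: ✗ (fails at j=3)
  i=2: ✗ (fails at j=3)
  i=3: ✗ (fails at j=3)
  i=4: ✗ (fails at j=5)
  i=5: ✗ (fails at j=5)
  i=6: ✗ (fails at j=6)
  i=7: ✓ (all of [7,9])
  i=8: ✓ (all of [8,10])
Positions where it holds: {0, 7, 8} → 3.

3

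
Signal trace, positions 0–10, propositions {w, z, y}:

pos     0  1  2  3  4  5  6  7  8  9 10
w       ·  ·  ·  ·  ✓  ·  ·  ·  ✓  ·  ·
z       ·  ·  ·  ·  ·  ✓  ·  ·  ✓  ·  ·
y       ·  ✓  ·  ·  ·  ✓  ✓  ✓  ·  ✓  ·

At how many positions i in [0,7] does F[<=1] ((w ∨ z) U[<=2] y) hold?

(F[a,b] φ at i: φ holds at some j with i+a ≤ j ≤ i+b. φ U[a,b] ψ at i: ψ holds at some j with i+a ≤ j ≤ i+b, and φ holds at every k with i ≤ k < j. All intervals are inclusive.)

Evaluate at each i in [0,7]:
  i=0: ✓ (witness j=1)
  i=1: ✓ (witness j=1)
  i=2: ✗ (none in [2,3])
  i=3: ✓ (witness j=4)
  i=4: ✓ (witness j=4)
  i=5: ✓ (witness j=5)
  i=6: ✓ (witness j=6)
  i=7: ✓ (witness j=7)
Positions where it holds: {0, 1, 3, 4, 5, 6, 7} → 7.

7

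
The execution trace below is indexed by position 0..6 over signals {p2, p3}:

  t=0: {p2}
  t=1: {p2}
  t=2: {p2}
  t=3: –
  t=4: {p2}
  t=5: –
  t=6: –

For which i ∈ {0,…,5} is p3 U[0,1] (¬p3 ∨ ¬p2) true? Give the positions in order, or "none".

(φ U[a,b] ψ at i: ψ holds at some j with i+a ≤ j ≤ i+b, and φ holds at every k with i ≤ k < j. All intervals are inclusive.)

Evaluate at each i in [0,5]:
  i=0: ✓ (rhs at j=0)
  i=1: ✓ (rhs at j=1)
  i=2: ✓ (rhs at j=2)
  i=3: ✓ (rhs at j=3)
  i=4: ✓ (rhs at j=4)
  i=5: ✓ (rhs at j=5)

0, 1, 2, 3, 4, 5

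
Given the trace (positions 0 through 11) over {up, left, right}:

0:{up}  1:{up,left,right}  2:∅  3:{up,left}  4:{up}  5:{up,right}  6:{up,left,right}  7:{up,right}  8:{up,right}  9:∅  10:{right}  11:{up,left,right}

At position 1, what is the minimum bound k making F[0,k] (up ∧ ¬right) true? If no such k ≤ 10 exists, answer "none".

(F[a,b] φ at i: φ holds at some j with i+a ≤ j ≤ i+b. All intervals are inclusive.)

Scan j = 1,2,… for (up ∧ ¬right):
  j=1: fails
  j=2: fails
  j=3: holds
First hit at j=3, so smallest k = 3-1 = 2.

2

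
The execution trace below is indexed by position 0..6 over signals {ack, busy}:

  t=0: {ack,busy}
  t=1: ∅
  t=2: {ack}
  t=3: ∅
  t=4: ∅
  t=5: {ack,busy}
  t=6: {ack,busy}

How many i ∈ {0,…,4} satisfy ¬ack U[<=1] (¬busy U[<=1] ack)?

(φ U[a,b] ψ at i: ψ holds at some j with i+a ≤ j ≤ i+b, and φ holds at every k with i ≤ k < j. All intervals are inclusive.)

5

Evaluate at each i in [0,4]:
  i=0: ✓ (rhs at j=0)
  i=1: ✓ (rhs at j=1)
  i=2: ✓ (rhs at j=2)
  i=3: ✓ (rhs at j=4; lhs holds on [3,3])
  i=4: ✓ (rhs at j=4)
Positions where it holds: {0, 1, 2, 3, 4} → 5.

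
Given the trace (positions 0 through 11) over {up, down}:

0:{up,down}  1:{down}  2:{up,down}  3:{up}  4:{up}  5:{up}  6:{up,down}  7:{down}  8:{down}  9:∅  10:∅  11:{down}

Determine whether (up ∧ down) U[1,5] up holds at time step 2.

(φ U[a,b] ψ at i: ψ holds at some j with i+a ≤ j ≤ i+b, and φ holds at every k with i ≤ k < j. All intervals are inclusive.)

Need some j in [3,7] with up, and (up ∧ down) at every k in [2,j-1].
  j=3: up holds; (up ∧ down) holds at every k in [2,2] → satisfied.

True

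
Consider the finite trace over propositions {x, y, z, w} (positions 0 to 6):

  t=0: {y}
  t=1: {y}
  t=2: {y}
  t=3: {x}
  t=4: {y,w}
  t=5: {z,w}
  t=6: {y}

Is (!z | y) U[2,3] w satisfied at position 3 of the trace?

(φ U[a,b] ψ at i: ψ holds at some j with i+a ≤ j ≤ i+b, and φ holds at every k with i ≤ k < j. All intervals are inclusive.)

Need some j in [5,6] with w, and (!z | y) at every k in [3,j-1].
  j=5: w holds; (!z | y) holds at every k in [3,4] → satisfied.

Holds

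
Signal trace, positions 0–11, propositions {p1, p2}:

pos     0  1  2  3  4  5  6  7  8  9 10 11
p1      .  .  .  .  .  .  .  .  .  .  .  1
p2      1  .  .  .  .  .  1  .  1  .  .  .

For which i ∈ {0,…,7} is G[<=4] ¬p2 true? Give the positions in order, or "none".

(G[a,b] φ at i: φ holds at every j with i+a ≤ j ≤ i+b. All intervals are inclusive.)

1

Evaluate at each i in [0,7]:
  i=0: ✗ (fails at j=0)
  i=1: ✓ (all of [1,5])
  i=2: ✗ (fails at j=6)
  i=3: ✗ (fails at j=6)
  i=4: ✗ (fails at j=6)
  i=5: ✗ (fails at j=6)
  i=6: ✗ (fails at j=6)
  i=7: ✗ (fails at j=8)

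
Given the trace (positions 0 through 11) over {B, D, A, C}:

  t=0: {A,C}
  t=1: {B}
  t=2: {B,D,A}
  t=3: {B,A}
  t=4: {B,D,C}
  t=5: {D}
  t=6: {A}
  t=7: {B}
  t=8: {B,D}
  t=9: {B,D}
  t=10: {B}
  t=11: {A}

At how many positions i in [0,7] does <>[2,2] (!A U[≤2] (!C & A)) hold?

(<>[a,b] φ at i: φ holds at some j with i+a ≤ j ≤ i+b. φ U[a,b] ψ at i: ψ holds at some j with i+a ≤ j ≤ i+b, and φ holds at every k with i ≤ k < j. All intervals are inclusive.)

6

Evaluate at each i in [0,7]:
  i=0: ✓ (witness j=2)
  i=1: ✓ (witness j=3)
  i=2: ✓ (witness j=4)
  i=3: ✓ (witness j=5)
  i=4: ✓ (witness j=6)
  i=5: ✗ (none in [7,7])
  i=6: ✗ (none in [8,8])
  i=7: ✓ (witness j=9)
Positions where it holds: {0, 1, 2, 3, 4, 7} → 6.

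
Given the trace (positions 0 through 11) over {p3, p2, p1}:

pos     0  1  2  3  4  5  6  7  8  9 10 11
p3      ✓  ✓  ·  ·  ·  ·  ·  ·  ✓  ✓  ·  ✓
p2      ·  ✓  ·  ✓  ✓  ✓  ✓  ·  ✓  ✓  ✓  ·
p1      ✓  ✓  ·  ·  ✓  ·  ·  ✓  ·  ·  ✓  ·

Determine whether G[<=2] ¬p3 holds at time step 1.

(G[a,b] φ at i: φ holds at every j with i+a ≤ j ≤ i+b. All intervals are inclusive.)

Check ¬p3 at every j in [1,3]:
  j=1: false
  j=2: true
  j=3: true
Fails at j=1 → formula fails.

False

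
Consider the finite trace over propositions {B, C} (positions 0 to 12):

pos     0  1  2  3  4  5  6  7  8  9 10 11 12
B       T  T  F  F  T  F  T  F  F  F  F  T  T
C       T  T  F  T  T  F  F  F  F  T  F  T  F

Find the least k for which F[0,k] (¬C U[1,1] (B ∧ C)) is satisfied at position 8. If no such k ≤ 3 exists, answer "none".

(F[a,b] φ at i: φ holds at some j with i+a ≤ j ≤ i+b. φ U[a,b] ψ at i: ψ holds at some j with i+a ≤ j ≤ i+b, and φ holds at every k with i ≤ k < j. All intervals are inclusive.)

Scan j = 8,9,… for (¬C U[1,1] (B ∧ C)):
  j=8: fails
  j=9: fails
  j=10: holds
First hit at j=10, so smallest k = 10-8 = 2.

2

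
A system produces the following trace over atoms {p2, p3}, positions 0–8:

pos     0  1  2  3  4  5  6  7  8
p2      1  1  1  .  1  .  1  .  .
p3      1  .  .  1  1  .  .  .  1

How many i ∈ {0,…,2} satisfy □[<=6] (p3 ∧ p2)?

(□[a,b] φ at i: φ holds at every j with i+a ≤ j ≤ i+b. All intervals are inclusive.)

Evaluate at each i in [0,2]:
  i=0: ✗ (fails at j=1)
  i=1: ✗ (fails at j=1)
  i=2: ✗ (fails at j=2)
Positions where it holds: {} → 0.

0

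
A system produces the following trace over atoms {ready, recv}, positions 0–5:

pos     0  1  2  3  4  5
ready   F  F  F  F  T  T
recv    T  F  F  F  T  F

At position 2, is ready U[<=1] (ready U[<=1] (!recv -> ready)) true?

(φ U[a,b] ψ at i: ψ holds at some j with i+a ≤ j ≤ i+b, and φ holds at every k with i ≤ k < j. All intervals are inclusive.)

No

Need some j in [2,3] with (ready U[<=1] (!recv -> ready)), and ready at every k in [2,j-1].
  j=2: (ready U[<=1] (!recv -> ready)) — fails.
  j=3: (ready U[<=1] (!recv -> ready)) — fails.
No j in the window works → until fails.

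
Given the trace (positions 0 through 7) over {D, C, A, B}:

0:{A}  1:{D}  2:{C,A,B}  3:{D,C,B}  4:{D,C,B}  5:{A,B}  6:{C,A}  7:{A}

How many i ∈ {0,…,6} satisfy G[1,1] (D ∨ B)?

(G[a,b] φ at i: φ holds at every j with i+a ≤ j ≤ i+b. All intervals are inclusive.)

5

Evaluate at each i in [0,6]:
  i=0: ✓ (all of [1,1])
  i=1: ✓ (all of [2,2])
  i=2: ✓ (all of [3,3])
  i=3: ✓ (all of [4,4])
  i=4: ✓ (all of [5,5])
  i=5: ✗ (fails at j=6)
  i=6: ✗ (fails at j=7)
Positions where it holds: {0, 1, 2, 3, 4} → 5.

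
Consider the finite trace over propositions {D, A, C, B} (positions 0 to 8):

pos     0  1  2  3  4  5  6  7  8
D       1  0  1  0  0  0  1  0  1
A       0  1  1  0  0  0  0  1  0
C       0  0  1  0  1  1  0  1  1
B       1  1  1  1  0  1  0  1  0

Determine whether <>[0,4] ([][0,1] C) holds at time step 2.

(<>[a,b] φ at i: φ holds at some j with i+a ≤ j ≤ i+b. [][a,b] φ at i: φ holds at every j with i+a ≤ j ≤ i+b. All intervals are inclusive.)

Yes

Check [][0,1] C at each j in [2,6]:
  j=2: fails at 3
  j=3: fails at 3
  j=4: holds on [4,5]
  j=5: fails at 6
  j=6: fails at 6
Found at j=4 → formula holds.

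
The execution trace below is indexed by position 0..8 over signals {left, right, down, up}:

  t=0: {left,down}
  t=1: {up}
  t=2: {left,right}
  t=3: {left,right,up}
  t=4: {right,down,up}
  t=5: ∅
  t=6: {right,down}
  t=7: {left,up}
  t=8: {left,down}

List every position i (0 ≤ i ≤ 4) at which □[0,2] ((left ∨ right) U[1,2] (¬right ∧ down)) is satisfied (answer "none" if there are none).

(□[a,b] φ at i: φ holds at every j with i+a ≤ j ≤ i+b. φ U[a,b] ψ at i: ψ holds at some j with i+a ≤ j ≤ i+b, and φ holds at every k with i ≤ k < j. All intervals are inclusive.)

none

Evaluate at each i in [0,4]:
  i=0: ✗ (fails at j=0)
  i=1: ✗ (fails at j=1)
  i=2: ✗ (fails at j=2)
  i=3: ✗ (fails at j=3)
  i=4: ✗ (fails at j=4)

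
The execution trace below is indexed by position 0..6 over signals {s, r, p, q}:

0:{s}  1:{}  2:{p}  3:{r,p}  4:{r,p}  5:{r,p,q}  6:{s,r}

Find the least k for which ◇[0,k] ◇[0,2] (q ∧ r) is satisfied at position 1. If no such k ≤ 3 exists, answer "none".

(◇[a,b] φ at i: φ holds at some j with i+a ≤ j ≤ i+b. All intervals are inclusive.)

Scan j = 1,2,… for ◇[0,2] (q ∧ r):
  j=1: fails
  j=2: fails
  j=3: holds
First hit at j=3, so smallest k = 3-1 = 2.

2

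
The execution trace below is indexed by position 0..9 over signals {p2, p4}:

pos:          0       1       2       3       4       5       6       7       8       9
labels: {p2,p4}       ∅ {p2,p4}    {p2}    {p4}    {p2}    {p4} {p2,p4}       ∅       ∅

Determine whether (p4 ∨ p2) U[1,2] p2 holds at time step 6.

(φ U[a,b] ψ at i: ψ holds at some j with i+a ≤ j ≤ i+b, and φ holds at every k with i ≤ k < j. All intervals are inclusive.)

Need some j in [7,8] with p2, and (p4 ∨ p2) at every k in [6,j-1].
  j=7: p2 holds; (p4 ∨ p2) holds at every k in [6,6] → satisfied.

Yes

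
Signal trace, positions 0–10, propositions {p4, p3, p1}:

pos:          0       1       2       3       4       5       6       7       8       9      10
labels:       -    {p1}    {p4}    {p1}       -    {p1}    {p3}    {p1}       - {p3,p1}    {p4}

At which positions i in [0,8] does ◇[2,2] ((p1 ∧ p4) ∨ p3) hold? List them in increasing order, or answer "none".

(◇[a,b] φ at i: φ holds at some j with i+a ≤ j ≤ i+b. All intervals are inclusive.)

4, 7

Evaluate at each i in [0,8]:
  i=0: ✗ (none in [2,2])
  i=1: ✗ (none in [3,3])
  i=2: ✗ (none in [4,4])
  i=3: ✗ (none in [5,5])
  i=4: ✓ (witness j=6)
  i=5: ✗ (none in [7,7])
  i=6: ✗ (none in [8,8])
  i=7: ✓ (witness j=9)
  i=8: ✗ (none in [10,10])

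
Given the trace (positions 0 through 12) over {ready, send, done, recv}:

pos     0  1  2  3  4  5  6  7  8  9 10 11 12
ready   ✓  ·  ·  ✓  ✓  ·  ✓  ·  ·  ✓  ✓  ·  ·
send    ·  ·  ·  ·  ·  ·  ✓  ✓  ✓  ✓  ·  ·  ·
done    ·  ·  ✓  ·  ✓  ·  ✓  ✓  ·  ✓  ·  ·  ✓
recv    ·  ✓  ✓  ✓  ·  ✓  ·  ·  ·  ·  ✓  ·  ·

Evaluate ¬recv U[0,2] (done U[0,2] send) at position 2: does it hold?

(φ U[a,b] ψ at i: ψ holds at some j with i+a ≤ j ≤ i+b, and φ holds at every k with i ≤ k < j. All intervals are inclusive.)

Need some j in [2,4] with (done U[0,2] send), and ¬recv at every k in [2,j-1].
  j=2: (done U[0,2] send) — fails.
  j=3: (done U[0,2] send) — fails.
  j=4: (done U[0,2] send) — fails.
No j in the window works → until fails.

False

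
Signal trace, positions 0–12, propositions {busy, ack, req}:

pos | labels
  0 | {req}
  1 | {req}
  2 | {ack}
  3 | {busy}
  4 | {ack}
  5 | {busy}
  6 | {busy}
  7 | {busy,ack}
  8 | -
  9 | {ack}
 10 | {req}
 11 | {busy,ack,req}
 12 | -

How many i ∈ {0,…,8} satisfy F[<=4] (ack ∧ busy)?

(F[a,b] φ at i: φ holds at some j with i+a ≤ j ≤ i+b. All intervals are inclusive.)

Evaluate at each i in [0,8]:
  i=0: ✗ (none in [0,4])
  i=1: ✗ (none in [1,5])
  i=2: ✗ (none in [2,6])
  i=3: ✓ (witness j=7)
  i=4: ✓ (witness j=7)
  i=5: ✓ (witness j=7)
  i=6: ✓ (witness j=7)
  i=7: ✓ (witness j=7)
  i=8: ✓ (witness j=11)
Positions where it holds: {3, 4, 5, 6, 7, 8} → 6.

6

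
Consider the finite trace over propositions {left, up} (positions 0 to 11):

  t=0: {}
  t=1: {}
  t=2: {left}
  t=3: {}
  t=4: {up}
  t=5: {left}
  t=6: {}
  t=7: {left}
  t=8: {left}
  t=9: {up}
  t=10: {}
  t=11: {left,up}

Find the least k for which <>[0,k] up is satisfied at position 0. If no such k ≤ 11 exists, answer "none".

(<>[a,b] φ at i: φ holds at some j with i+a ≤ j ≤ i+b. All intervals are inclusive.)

Scan j = 0,1,… for up:
  j=0: fails
  j=1: fails
  j=2: fails
  j=3: fails
  j=4: holds
First hit at j=4, so smallest k = 4-0 = 4.

4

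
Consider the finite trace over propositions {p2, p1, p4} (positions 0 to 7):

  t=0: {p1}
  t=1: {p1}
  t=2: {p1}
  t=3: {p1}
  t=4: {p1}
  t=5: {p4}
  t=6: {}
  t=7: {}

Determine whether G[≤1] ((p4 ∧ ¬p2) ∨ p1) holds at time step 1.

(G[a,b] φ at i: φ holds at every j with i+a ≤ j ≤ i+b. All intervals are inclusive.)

Check ((p4 ∧ ¬p2) ∨ p1) at every j in [1,2]:
  j=1: true
  j=2: true
All positions satisfy it → formula holds.

Yes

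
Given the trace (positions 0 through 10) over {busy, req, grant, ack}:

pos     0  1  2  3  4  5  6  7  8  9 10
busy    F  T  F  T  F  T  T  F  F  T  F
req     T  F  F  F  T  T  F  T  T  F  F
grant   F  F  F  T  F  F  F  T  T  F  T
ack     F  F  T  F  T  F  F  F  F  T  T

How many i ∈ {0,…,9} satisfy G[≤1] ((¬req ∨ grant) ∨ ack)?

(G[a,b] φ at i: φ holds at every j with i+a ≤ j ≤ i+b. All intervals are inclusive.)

7

Evaluate at each i in [0,9]:
  i=0: ✗ (fails at j=0)
  i=1: ✓ (all of [1,2])
  i=2: ✓ (all of [2,3])
  i=3: ✓ (all of [3,4])
  i=4: ✗ (fails at j=5)
  i=5: ✗ (fails at j=5)
  i=6: ✓ (all of [6,7])
  i=7: ✓ (all of [7,8])
  i=8: ✓ (all of [8,9])
  i=9: ✓ (all of [9,10])
Positions where it holds: {1, 2, 3, 6, 7, 8, 9} → 7.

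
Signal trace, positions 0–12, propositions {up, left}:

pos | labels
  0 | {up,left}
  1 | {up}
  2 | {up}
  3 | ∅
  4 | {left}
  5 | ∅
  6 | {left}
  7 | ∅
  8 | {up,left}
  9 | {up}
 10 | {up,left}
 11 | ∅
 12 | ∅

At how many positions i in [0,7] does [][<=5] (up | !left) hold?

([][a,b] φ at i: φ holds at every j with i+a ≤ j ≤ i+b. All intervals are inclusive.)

1

Evaluate at each i in [0,7]:
  i=0: ✗ (fails at j=4)
  i=1: ✗ (fails at j=4)
  i=2: ✗ (fails at j=4)
  i=3: ✗ (fails at j=4)
  i=4: ✗ (fails at j=4)
  i=5: ✗ (fails at j=6)
  i=6: ✗ (fails at j=6)
  i=7: ✓ (all of [7,12])
Positions where it holds: {7} → 1.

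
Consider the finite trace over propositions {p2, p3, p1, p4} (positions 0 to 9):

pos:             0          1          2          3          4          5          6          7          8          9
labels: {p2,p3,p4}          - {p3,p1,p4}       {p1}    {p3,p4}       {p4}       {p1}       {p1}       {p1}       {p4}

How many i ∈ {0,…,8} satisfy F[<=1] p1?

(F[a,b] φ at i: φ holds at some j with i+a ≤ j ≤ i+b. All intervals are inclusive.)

Evaluate at each i in [0,8]:
  i=0: ✗ (none in [0,1])
  i=1: ✓ (witness j=2)
  i=2: ✓ (witness j=2)
  i=3: ✓ (witness j=3)
  i=4: ✗ (none in [4,5])
  i=5: ✓ (witness j=6)
  i=6: ✓ (witness j=6)
  i=7: ✓ (witness j=7)
  i=8: ✓ (witness j=8)
Positions where it holds: {1, 2, 3, 5, 6, 7, 8} → 7.

7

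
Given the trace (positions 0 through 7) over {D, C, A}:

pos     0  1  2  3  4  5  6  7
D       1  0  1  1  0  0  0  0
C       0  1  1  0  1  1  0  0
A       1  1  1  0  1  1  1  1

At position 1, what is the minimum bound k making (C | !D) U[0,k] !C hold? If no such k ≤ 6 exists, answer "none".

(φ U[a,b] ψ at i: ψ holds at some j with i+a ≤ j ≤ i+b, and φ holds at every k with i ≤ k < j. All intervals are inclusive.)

2

Need earliest j ≥ 1 with !C, and (C | !D) at every k in [1,j-1].
  j=1: rhs fails.
  j=2: rhs fails.
  j=3: rhs holds; lhs holds on [1,2]. k = 2.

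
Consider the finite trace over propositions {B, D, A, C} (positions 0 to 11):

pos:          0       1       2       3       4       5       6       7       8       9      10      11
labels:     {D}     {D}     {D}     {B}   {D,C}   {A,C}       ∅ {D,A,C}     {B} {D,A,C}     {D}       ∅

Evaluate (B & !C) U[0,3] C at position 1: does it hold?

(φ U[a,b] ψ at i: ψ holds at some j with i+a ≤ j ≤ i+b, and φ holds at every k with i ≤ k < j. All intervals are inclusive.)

Need some j in [1,4] with C, and (B & !C) at every k in [1,j-1].
  j=1: C false.
  j=2: C false.
  j=3: C false.
  j=4: C holds, but (B & !C) fails at k=1 → not this j.
No j in the window works → until fails.

Does not hold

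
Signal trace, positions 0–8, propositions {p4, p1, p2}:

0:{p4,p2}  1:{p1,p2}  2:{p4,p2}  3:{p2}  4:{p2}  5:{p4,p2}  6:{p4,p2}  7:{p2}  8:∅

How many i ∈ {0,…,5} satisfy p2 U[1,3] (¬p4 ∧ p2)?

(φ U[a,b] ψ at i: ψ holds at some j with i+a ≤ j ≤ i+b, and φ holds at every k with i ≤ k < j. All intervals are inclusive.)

6

Evaluate at each i in [0,5]:
  i=0: ✓ (rhs at j=1; lhs holds on [0,0])
  i=1: ✓ (rhs at j=3; lhs holds on [1,2])
  i=2: ✓ (rhs at j=3; lhs holds on [2,2])
  i=3: ✓ (rhs at j=4; lhs holds on [3,3])
  i=4: ✓ (rhs at j=7; lhs holds on [4,6])
  i=5: ✓ (rhs at j=7; lhs holds on [5,6])
Positions where it holds: {0, 1, 2, 3, 4, 5} → 6.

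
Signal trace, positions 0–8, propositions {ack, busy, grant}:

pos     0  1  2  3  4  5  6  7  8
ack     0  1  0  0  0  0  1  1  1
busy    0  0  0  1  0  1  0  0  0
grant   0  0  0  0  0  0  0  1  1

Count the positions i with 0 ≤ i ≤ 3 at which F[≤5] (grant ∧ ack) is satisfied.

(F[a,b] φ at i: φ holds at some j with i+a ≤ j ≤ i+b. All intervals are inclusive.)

2

Evaluate at each i in [0,3]:
  i=0: ✗ (none in [0,5])
  i=1: ✗ (none in [1,6])
  i=2: ✓ (witness j=7)
  i=3: ✓ (witness j=7)
Positions where it holds: {2, 3} → 2.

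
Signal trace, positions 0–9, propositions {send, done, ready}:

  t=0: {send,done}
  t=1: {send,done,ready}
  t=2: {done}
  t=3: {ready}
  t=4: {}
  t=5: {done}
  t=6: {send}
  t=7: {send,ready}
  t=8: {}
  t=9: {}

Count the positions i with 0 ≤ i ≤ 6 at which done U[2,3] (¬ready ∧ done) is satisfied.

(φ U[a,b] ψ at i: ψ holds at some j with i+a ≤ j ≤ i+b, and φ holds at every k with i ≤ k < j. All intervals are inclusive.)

Evaluate at each i in [0,6]:
  i=0: ✓ (rhs at j=2; lhs holds on [0,1])
  i=1: ✗ (no rhs in [3,4])
  i=2: ✗ (lhs fails at k=3 before rhs at j=5)
  i=3: ✗ (lhs fails at k=3 before rhs at j=5)
  i=4: ✗ (no rhs in [6,7])
  i=5: ✗ (no rhs in [7,8])
  i=6: ✗ (no rhs in [8,9])
Positions where it holds: {0} → 1.

1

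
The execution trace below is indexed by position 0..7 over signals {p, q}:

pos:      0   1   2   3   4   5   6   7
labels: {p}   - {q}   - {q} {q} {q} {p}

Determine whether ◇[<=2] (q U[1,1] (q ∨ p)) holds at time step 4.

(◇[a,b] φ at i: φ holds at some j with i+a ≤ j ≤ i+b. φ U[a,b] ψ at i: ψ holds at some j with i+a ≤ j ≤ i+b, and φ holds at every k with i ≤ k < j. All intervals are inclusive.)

Yes

Check (q U[1,1] (q ∨ p)) at each j in [4,6]:
  j=4: holds
  j=5: holds
  j=6: holds
Found at j=4 → formula holds.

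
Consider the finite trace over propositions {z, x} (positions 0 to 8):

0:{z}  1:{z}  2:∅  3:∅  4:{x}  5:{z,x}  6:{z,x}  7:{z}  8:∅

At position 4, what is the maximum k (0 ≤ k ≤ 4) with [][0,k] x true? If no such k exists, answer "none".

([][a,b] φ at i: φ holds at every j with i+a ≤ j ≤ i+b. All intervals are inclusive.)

2

x must hold from j=4 onward; find where it first fails.
  j=4: holds
  j=5: holds
  j=6: holds
  j=7: fails
Holds on [4,6], so largest k = 2.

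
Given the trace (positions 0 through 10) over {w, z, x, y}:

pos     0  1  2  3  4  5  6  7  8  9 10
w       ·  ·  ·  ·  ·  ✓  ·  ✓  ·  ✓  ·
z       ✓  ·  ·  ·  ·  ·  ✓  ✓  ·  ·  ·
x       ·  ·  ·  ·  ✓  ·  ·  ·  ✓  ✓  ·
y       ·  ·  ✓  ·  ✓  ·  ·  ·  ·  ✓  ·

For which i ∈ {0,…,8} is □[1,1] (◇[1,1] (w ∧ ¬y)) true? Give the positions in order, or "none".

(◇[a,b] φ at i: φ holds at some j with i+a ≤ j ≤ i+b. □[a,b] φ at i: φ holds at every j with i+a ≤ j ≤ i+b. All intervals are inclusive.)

Evaluate at each i in [0,8]:
  i=0: ✗ (fails at j=1)
  i=1: ✗ (fails at j=2)
  i=2: ✗ (fails at j=3)
  i=3: ✓ (all of [4,4])
  i=4: ✗ (fails at j=5)
  i=5: ✓ (all of [6,6])
  i=6: ✗ (fails at j=7)
  i=7: ✗ (fails at j=8)
  i=8: ✗ (fails at j=9)

3, 5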